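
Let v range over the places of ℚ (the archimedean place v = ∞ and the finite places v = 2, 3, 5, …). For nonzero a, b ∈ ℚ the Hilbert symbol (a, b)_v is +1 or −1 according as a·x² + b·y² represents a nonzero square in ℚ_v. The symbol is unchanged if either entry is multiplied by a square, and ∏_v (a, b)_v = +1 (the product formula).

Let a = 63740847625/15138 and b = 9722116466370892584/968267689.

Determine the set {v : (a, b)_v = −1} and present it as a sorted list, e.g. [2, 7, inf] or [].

[2, 11, 13, 17]

(a, b) ≡ (2210, 5434) mod (ℚ^×)²; places V = {2, 3, 5, 7, 11, 13, 17, 19, 29, 31, 37, ∞}.
(a,b)_37: α=0, u≡11; β=-2, v≡29 (mod 37); (11|37)=+1, (29|37)=-1; sign (−1)^0·+1^-2·-1^0 = +1.
(a,b)_∞: sgn(2210)=+, sgn(5434)=+, so +1.
(a,b)_5: α=3, u≡2; β=0, v≡1 (mod 5); (2|5)=-1, (1|5)=+1; sign (−1)^0·-1^0·+1^3 = +1.
(a,b)_31: α=2, u≡18; β=2, v≡14 (mod 31); (18|31)=+1, (14|31)=+1; sign (−1)^0·+1^2·+1^2 = +1.
(a,b)_2: α=-1, β=3; u≡1, v≡5 (mod 8); ε(u)ε(v)=0·0, αω(v)=-1·1, βω(u)=3·0; sum ≡ 1  ⇒  -1.
(a,b)_7: α=4, u≡5; β=6, v≡4 (mod 7); (5|7)=-1, (4|7)=+1; sign (−1)^0·-1^6·+1^4 = +1.
(a,b)_17: α=1, u≡11; β=2, v≡12 (mod 17); (11|17)=-1, (12|17)=-1; sign (−1)^0·-1^2·-1^1 = -1.
(a,b)_13: α=1, u≡4; β=3, v≡6 (mod 13); (4|13)=+1, (6|13)=-1; sign (−1)^0·+1^3·-1^1 = -1.
(a,b)_3: α=-2, u≡2; β=4, v≡1 (mod 3); (2|3)=-1, (1|3)=+1; sign (−1)^0·-1^4·+1^-2 = +1.
(a,b)_19: α=0, u≡4; β=1, v≡17 (mod 19); (4|19)=+1, (17|19)=+1; sign (−1)^0·+1^1·+1^0 = +1.
(a,b)_29: α=-2, u≡16; β=-4, v≡11 (mod 29); (16|29)=+1, (11|29)=-1; sign (−1)^0·+1^-4·-1^-2 = +1.
(a,b)_11: α=0, u≡2; β=1, v≡2 (mod 11); (2|11)=-1, (2|11)=-1; sign (−1)^0·-1^1·-1^0 = -1.
(2210, 5434 / ℚ) ramifies at {2, 11, 13, 17}: a division algebra.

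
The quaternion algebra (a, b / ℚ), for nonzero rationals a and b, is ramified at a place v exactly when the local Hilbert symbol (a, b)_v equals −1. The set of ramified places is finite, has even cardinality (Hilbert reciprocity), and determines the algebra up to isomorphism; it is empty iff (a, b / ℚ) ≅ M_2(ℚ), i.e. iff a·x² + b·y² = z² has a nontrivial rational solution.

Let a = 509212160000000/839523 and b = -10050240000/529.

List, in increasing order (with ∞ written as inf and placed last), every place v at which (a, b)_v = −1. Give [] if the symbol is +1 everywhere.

[3, 29]

Mod squares: a ≡ 16530, b ≡ -174. Check v ∈ {∞, 2, 3, 5, 19, 23, 29}.
v=29: a=29^1·(≡15), b=29^1·(≡9) mod 29; (15|29)=-1, (9|29)=+1; (−1)^{1·1·14}·(-1)^1·(+1)^1 = -1.
v=3: a=3^-1·(≡2), b=3^1·(≡2) mod 3; (2|3)=-1, (2|3)=-1; (−1)^{-1·1·1}·(-1)^1·(-1)^-1 = -1.
v=2: v_2(a)=15, v_2(b)=9; units ≡ 1, 1 (mod 8); ε·ε+αω+βω = 0·0+15·0+9·0 ≡ 0  ⇒  (a,b)_2 = +1.
v=5: a=5^7·(≡1), b=5^4·(≡4) mod 5; (1|5)=+1, (4|5)=+1; (−1)^{7·4·2}·(+1)^4·(+1)^7 = +1.
v=23: a=23^-4·(≡6), b=23^-2·(≡11) mod 23; (6|23)=+1, (11|23)=-1; (−1)^{-4·-2·11}·(+1)^-2·(-1)^-4 = +1.
v=19: a=19^3·(≡12), b=19^2·(≡1) mod 19; (12|19)=-1, (1|19)=+1; (−1)^{3·2·9}·(-1)^2·(+1)^3 = +1.
v=∞: 16530 > 0 and -174 < 0  ⇒  (a,b)_∞ = +1.
(16530, -174 / ℚ) ramifies at {3, 29}: a division algebra.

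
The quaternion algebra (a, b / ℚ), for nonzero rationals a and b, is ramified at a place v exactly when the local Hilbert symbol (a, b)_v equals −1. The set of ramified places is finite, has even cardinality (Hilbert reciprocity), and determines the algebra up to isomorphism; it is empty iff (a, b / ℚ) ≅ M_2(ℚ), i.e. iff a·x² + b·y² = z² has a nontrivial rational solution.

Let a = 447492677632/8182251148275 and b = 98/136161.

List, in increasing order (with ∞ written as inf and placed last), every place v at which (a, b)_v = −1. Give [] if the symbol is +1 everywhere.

(a, b) ≡ (380562, 2) mod (ℚ^×)²; places V = {2, 3, 5, 7, 11, 13, 17, 23, 41, 43, ∞}.
(a,b)_11: α=4, u≡10; β=0, v≡7 (mod 11); (10|11)=-1, (7|11)=-1; sign (−1)^0·-1^0·-1^4 = +1.
(a,b)_7: α=1, u≡1; β=2, v≡4 (mod 7); (1|7)=+1, (4|7)=+1; sign (−1)^0·+1^2·+1^1 = +1.
(a,b)_2: α=13, β=1; u≡1, v≡1 (mod 8); ε(u)ε(v)=0·0, αω(v)=13·0, βω(u)=1·0; sum ≡ 0  ⇒  +1.
(a,b)_5: α=-2, u≡2; β=0, v≡3 (mod 5); (2|5)=-1, (3|5)=-1; sign (−1)^0·-1^0·-1^-2 = +1.
(a,b)_17: α=-1, u≡11; β=0, v≡8 (mod 17); (11|17)=-1, (8|17)=+1; sign (−1)^0·-1^0·+1^-1 = +1.
(a,b)_41: α=1, u≡25; β=-2, v≡25 (mod 41); (25|41)=+1, (25|41)=+1; sign (−1)^0·+1^-2·+1^1 = +1.
(a,b)_13: α=1, u≡5; β=0, v≡6 (mod 13); (5|13)=-1, (6|13)=-1; sign (−1)^0·-1^0·-1^1 = -1.
(a,b)_3: α=-9, u≡2; β=-4, v≡2 (mod 3); (2|3)=-1, (2|3)=-1; sign (−1)^0·-1^-4·-1^-9 = -1.
(a,b)_∞: sgn(380562)=+, sgn(2)=+, so +1.
(a,b)_23: α=-2, u≡9; β=0, v≡6 (mod 23); (9|23)=+1, (6|23)=+1; sign (−1)^0·+1^0·+1^-2 = +1.
(a,b)_43: α=-2, u≡20; β=0, v≡8 (mod 43); (20|43)=-1, (8|43)=-1; sign (−1)^0·-1^0·-1^-2 = +1.
(380562, 2 / ℚ) ramifies at {3, 13}: a division algebra.

[3, 13]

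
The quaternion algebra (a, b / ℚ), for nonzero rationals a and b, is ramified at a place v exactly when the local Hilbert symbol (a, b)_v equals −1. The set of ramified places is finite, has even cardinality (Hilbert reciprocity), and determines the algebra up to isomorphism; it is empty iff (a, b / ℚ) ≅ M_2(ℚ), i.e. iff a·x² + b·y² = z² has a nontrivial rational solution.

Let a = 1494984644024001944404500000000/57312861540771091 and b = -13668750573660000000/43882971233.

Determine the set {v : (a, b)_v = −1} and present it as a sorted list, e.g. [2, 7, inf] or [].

[13, 19]

Mod squares: a ≡ 45695, b ≡ -34255. Check v ∈ {∞, 2, 3, 5, 7, 13, 17, 19, 23, 31, 37, 47, 53}.
v=23: a=23^-4·(≡21), b=23^-2·(≡14) mod 23; (21|23)=-1, (14|23)=-1; (−1)^{-4·-2·11}·(-1)^-2·(-1)^-4 = +1.
v=∞: 45695 > 0 and -34255 < 0  ⇒  (a,b)_∞ = +1.
v=31: a=31^4·(≡8), b=31^1·(≡6) mod 31; (8|31)=+1, (6|31)=-1; (−1)^{4·1·15}·(+1)^1·(-1)^4 = +1.
v=2: v_2(a)=8, v_2(b)=8; units ≡ 7, 1 (mod 8); ε·ε+αω+βω = 1·0+8·0+8·0 ≡ 0  ⇒  (a,b)_2 = +1.
v=3: a=3^6·(≡2), b=3^2·(≡2) mod 3; (2|3)=-1, (2|3)=-1; (−1)^{6·2·1}·(-1)^2·(-1)^6 = +1.
v=13: a=13^1·(≡11), b=13^1·(≡1) mod 13; (11|13)=-1, (1|13)=+1; (−1)^{1·1·6}·(-1)^1·(+1)^1 = -1.
v=19: a=19^-1·(≡7), b=19^0·(≡2) mod 19; (7|19)=+1, (2|19)=-1; (−1)^{-1·0·9}·(+1)^0·(-1)^-1 = -1.
v=47: a=47^-6·(≡40), b=47^-4·(≡18) mod 47; (40|47)=-1, (18|47)=+1; (−1)^{-6·-4·23}·(-1)^-4·(+1)^-6 = +1.
v=17: a=17^0·(≡13), b=17^-1·(≡1) mod 17; (13|17)=+1, (1|17)=+1; (−1)^{0·-1·8}·(+1)^-1·(+1)^0 = +1.
v=53: a=53^2·(≡7), b=53^2·(≡6) mod 53; (7|53)=+1, (6|53)=+1; (−1)^{2·2·26}·(+1)^2·(+1)^2 = +1.
v=5: a=5^9·(≡4), b=5^7·(≡4) mod 5; (4|5)=+1, (4|5)=+1; (−1)^{9·7·2}·(+1)^7·(+1)^9 = +1.
v=37: a=37^3·(≡6), b=37^2·(≡36) mod 37; (6|37)=-1, (36|37)=+1; (−1)^{3·2·18}·(-1)^2·(+1)^3 = +1.
v=7: a=7^4·(≡6), b=7^2·(≡5) mod 7; (6|7)=-1, (5|7)=-1; (−1)^{4·2·3}·(-1)^2·(-1)^4 = +1.
|Ram(45695, -34255)| = 2, even; anisotropic at {13, 19}.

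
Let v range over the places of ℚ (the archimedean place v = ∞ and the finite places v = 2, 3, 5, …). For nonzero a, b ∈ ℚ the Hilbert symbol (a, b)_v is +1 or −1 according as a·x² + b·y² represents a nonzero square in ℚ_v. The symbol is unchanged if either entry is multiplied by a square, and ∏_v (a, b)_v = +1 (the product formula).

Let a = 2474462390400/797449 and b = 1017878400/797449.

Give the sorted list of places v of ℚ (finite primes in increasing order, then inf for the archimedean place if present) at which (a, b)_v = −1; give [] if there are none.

[3, 7, 11, 13]

Mod squares: a ≡ 546, b ≡ 7854. Check v ∈ {∞, 2, 3, 5, 7, 11, 13, 17, 19, 47}.
v=19: a=19^-2·(≡10), b=19^-2·(≡9) mod 19; (10|19)=-1, (9|19)=+1; (−1)^{-2·-2·9}·(-1)^-2·(+1)^-2 = +1.
v=3: a=3^5·(≡2), b=3^5·(≡2) mod 3; (2|3)=-1, (2|3)=-1; (−1)^{5·5·1}·(-1)^5·(-1)^5 = -1.
v=2: v_2(a)=7, v_2(b)=7; units ≡ 1, 7 (mod 8); ε·ε+αω+βω = 0·1+7·0+7·0 ≡ 0  ⇒  (a,b)_2 = +1.
v=47: a=47^-2·(≡44), b=47^-2·(≡40) mod 47; (44|47)=-1, (40|47)=-1; (−1)^{-2·-2·23}·(-1)^-2·(-1)^-2 = +1.
v=11: a=11^2·(≡6), b=11^1·(≡6) mod 11; (6|11)=-1, (6|11)=-1; (−1)^{2·1·5}·(-1)^1·(-1)^2 = -1.
v=13: a=13^1·(≡10), b=13^0·(≡2) mod 13; (10|13)=+1, (2|13)=-1; (−1)^{1·0·6}·(+1)^0·(-1)^1 = -1.
v=7: a=7^1·(≡4), b=7^1·(≡2) mod 7; (4|7)=+1, (2|7)=+1; (−1)^{1·1·3}·(+1)^1·(+1)^1 = -1.
v=∞: 546 > 0 and 7854 > 0  ⇒  (a,b)_∞ = +1.
v=17: a=17^2·(≡8), b=17^1·(≡6) mod 17; (8|17)=+1, (6|17)=-1; (−1)^{2·1·8}·(+1)^1·(-1)^2 = +1.
v=5: a=5^2·(≡4), b=5^2·(≡4) mod 5; (4|5)=+1, (4|5)=+1; (−1)^{2·2·2}·(+1)^2·(+1)^2 = +1.
|Ram(546, 7854)| = 4, even; anisotropic at {3, 7, 11, 13}.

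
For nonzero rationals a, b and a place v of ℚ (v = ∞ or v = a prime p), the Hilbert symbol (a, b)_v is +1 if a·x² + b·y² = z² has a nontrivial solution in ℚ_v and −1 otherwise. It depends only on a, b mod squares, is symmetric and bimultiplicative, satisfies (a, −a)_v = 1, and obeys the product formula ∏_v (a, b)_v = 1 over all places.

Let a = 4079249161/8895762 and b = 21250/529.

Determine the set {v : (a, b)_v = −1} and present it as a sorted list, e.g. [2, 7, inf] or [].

(a, b) ≡ (2, 34) mod (ℚ^×)²; places V = {2, 3, 5, 13, 17, 19, 23, 37, ∞}.
(a,b)_13: α=2, u≡8; β=0, v≡11 (mod 13); (8|13)=-1, (11|13)=-1; sign (−1)^0·-1^0·-1^2 = +1.
(a,b)_19: α=-2, u≡14; β=0, v≡10 (mod 19); (14|19)=-1, (10|19)=-1; sign (−1)^0·-1^0·-1^-2 = +1.
(a,b)_∞: sgn(2)=+, sgn(34)=+, so +1.
(a,b)_2: α=-1, β=1; u≡1, v≡1 (mod 8); ε(u)ε(v)=0·0, αω(v)=-1·0, βω(u)=1·0; sum ≡ 0  ⇒  +1.
(a,b)_37: α=-2, u≡15; β=0, v≡28 (mod 37); (15|37)=-1, (28|37)=+1; sign (−1)^0·-1^0·+1^-2 = +1.
(a,b)_5: α=0, u≡3; β=4, v≡1 (mod 5); (3|5)=-1, (1|5)=+1; sign (−1)^0·-1^4·+1^0 = +1.
(a,b)_23: α=0, u≡16; β=-2, v≡21 (mod 23); (16|23)=+1, (21|23)=-1; sign (−1)^0·+1^-2·-1^0 = +1.
(a,b)_3: α=-2, u≡2; β=0, v≡1 (mod 3); (2|3)=-1, (1|3)=+1; sign (−1)^0·-1^0·+1^-2 = +1.
(a,b)_17: α=6, u≡8; β=1, v≡13 (mod 17); (8|17)=+1, (13|17)=+1; sign (−1)^0·+1^1·+1^6 = +1.
Ram(a, b) = ∅: the form 2·x² + 34·y² − z² is isotropic over every ℚ_v, so by Hasse–Minkowski it is isotropic over ℚ.

[]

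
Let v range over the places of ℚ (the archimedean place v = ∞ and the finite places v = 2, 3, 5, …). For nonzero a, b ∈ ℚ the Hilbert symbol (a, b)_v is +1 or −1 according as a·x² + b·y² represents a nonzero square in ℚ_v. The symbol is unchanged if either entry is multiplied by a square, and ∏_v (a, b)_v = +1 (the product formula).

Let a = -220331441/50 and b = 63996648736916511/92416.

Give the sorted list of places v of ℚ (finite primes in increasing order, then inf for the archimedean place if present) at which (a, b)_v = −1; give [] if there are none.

[2, 47]

(a, b) ≡ (-3641842, 799) mod (ℚ^×)²; places V = {2, 3, 5, 7, 11, 17, 19, 43, 47, 53, ∞}.
(a,b)_47: α=1, u≡6; β=1, v≡34 (mod 47); (6|47)=+1, (34|47)=+1; sign (−1)^1·+1^1·+1^1 = -1.
(a,b)_∞: sgn(-3641842)=−, sgn(799)=+, so +1.
(a,b)_19: α=0, u≡18; β=-2, v≡4 (mod 19); (18|19)=-1, (4|19)=+1; sign (−1)^0·-1^-2·+1^0 = +1.
(a,b)_53: α=1, u≡12; β=2, v≡11 (mod 53); (12|53)=-1, (11|53)=+1; sign (−1)^0·-1^2·+1^1 = +1.
(a,b)_2: α=-1, β=-8; u≡7, v≡7 (mod 8); ε(u)ε(v)=1·1, αω(v)=-1·0, βω(u)=-8·0; sum ≡ 1  ⇒  -1.
(a,b)_7: α=0, u≡6; β=2, v≡1 (mod 7); (6|7)=-1, (1|7)=+1; sign (−1)^0·-1^2·+1^0 = +1.
(a,b)_3: α=0, u≡2; β=2, v≡1 (mod 3); (2|3)=-1, (1|3)=+1; sign (−1)^0·-1^2·+1^0 = +1.
(a,b)_43: α=1, u≡40; β=2, v≡16 (mod 43); (40|43)=+1, (16|43)=+1; sign (−1)^0·+1^2·+1^1 = +1.
(a,b)_5: α=-2, u≡2; β=0, v≡1 (mod 5); (2|5)=-1, (1|5)=+1; sign (−1)^0·-1^0·+1^-2 = +1.
(a,b)_17: α=1, u≡9; β=3, v≡2 (mod 17); (9|17)=+1, (2|17)=+1; sign (−1)^0·+1^3·+1^1 = +1.
(a,b)_11: α=2, u≡5; β=2, v≡8 (mod 11); (5|11)=+1, (8|11)=-1; sign (−1)^0·+1^2·-1^2 = +1.
|Ram(-3641842, 799)| = 2, even; anisotropic at {2, 47}.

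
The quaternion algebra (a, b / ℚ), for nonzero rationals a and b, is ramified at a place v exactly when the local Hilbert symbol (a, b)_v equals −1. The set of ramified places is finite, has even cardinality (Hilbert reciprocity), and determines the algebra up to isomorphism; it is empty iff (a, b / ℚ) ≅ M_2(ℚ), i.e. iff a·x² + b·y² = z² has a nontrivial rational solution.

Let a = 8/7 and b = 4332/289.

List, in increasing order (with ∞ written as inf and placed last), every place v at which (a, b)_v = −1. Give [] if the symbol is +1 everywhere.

Mod squares: a ≡ 14, b ≡ 3. Check v ∈ {∞, 2, 3, 7, 17, 19}.
v=3: a=3^0·(≡2), b=3^1·(≡1) mod 3; (2|3)=-1, (1|3)=+1; (−1)^{0·1·1}·(-1)^1·(+1)^0 = -1.
v=7: a=7^-1·(≡1), b=7^0·(≡3) mod 7; (1|7)=+1, (3|7)=-1; (−1)^{-1·0·3}·(+1)^0·(-1)^-1 = -1.
v=17: a=17^0·(≡6), b=17^-2·(≡14) mod 17; (6|17)=-1, (14|17)=-1; (−1)^{0·-2·8}·(-1)^-2·(-1)^0 = +1.
v=19: a=19^0·(≡12), b=19^2·(≡3) mod 19; (12|19)=-1, (3|19)=-1; (−1)^{0·2·9}·(-1)^2·(-1)^0 = +1.
v=∞: 14 > 0 and 3 > 0  ⇒  (a,b)_∞ = +1.
v=2: v_2(a)=3, v_2(b)=2; units ≡ 7, 3 (mod 8); ε·ε+αω+βω = 1·1+3·1+2·0 ≡ 0  ⇒  (a,b)_2 = +1.
|Ram(14, 3)| = 2, even; anisotropic at {3, 7}.

[3, 7]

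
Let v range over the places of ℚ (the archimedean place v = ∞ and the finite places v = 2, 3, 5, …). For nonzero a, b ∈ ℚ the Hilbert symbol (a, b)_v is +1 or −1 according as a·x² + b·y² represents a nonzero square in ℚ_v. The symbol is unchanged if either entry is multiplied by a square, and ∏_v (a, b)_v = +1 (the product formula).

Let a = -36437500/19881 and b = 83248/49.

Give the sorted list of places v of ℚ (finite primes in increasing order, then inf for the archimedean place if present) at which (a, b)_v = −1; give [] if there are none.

[11, 43]

Mod squares: a ≡ -583, b ≡ 43. Check v ∈ {∞, 2, 3, 5, 7, 11, 43, 47, 53}.
v=5: a=5^6·(≡3), b=5^0·(≡2) mod 5; (3|5)=-1, (2|5)=-1; (−1)^{6·0·2}·(-1)^0·(-1)^6 = +1.
v=11: a=11^1·(≡10), b=11^2·(≡10) mod 11; (10|11)=-1, (10|11)=-1; (−1)^{1·2·5}·(-1)^2·(-1)^1 = -1.
v=7: a=7^0·(≡6), b=7^-2·(≡4) mod 7; (6|7)=-1, (4|7)=+1; (−1)^{0·-2·3}·(-1)^-2·(+1)^0 = +1.
v=2: v_2(a)=2, v_2(b)=4; units ≡ 1, 3 (mod 8); ε·ε+αω+βω = 0·1+2·1+4·0 ≡ 0  ⇒  (a,b)_2 = +1.
v=43: a=43^0·(≡18), b=43^1·(≡36) mod 43; (18|43)=-1, (36|43)=+1; (−1)^{0·1·21}·(-1)^1·(+1)^0 = -1.
v=3: a=3^-2·(≡2), b=3^0·(≡1) mod 3; (2|3)=-1, (1|3)=+1; (−1)^{-2·0·1}·(-1)^0·(+1)^-2 = +1.
v=47: a=47^-2·(≡42), b=47^0·(≡29) mod 47; (42|47)=+1, (29|47)=-1; (−1)^{-2·0·23}·(+1)^0·(-1)^-2 = +1.
v=∞: -583 < 0 and 43 > 0  ⇒  (a,b)_∞ = +1.
v=53: a=53^1·(≡38), b=53^0·(≡17) mod 53; (38|53)=+1, (17|53)=+1; (−1)^{1·0·26}·(+1)^0·(+1)^1 = +1.
Ram(-583, 43) = {11, 43}; no ℚ_11-point on the conic.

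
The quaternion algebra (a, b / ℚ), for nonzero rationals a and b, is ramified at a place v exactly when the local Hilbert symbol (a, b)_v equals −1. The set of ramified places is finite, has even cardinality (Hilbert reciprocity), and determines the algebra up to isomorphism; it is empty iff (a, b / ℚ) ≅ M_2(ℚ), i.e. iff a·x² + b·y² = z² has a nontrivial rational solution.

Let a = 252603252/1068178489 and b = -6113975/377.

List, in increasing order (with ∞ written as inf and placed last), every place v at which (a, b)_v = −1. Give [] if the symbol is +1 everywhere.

[3, 7, 13, 31]

Mod squares: a ≡ 19437, b ≡ -1881607. Check v ∈ {∞, 2, 3, 5, 7, 11, 13, 19, 23, 29, 31}.
v=11: a=11^1·(≡6), b=11^0·(≡4) mod 11; (6|11)=-1, (4|11)=+1; (−1)^{1·0·5}·(-1)^0·(+1)^1 = +1.
v=19: a=19^3·(≡7), b=19^0·(≡1) mod 19; (7|19)=+1, (1|19)=+1; (−1)^{3·0·9}·(+1)^0·(+1)^3 = +1.
v=7: a=7^-4·(≡5), b=7^3·(≡3) mod 7; (5|7)=-1, (3|7)=-1; (−1)^{-4·3·3}·(-1)^3·(-1)^-4 = -1.
v=31: a=31^1·(≡14), b=31^1·(≡18) mod 31; (14|31)=+1, (18|31)=+1; (−1)^{1·1·15}·(+1)^1·(+1)^1 = -1.
v=23: a=23^-2·(≡1), b=23^1·(≡1) mod 23; (1|23)=+1, (1|23)=+1; (−1)^{-2·1·11}·(+1)^1·(+1)^-2 = +1.
v=13: a=13^0·(≡5), b=13^-1·(≡1) mod 13; (5|13)=-1, (1|13)=+1; (−1)^{0·-1·6}·(-1)^-1·(+1)^0 = -1.
v=5: a=5^0·(≡3), b=5^2·(≡3) mod 5; (3|5)=-1, (3|5)=-1; (−1)^{0·2·2}·(-1)^2·(-1)^0 = +1.
v=3: a=3^3·(≡2), b=3^0·(≡2) mod 3; (2|3)=-1, (2|3)=-1; (−1)^{3·0·1}·(-1)^0·(-1)^3 = -1.
v=∞: 19437 > 0 and -1881607 < 0  ⇒  (a,b)_∞ = +1.
v=2: v_2(a)=2, v_2(b)=0; units ≡ 5, 1 (mod 8); ε·ε+αω+βω = 0·0+2·0+0·1 ≡ 0  ⇒  (a,b)_2 = +1.
v=29: a=29^-2·(≡9), b=29^-1·(≡14) mod 29; (9|29)=+1, (14|29)=-1; (−1)^{-2·-1·14}·(+1)^-1·(-1)^-2 = +1.
(19437, -1881607 / ℚ) ramifies at {3, 7, 13, 31}: a division algebra.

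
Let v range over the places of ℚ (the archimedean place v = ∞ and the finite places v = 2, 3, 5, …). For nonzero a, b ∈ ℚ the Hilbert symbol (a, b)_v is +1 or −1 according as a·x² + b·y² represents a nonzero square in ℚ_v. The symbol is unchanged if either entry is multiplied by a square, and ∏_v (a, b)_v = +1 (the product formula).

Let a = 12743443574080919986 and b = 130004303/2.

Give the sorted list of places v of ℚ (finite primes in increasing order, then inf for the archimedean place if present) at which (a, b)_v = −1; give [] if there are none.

Mod squares: a ≡ 754, b ≡ 309166. Check v ∈ {∞, 2, 11, 13, 23, 29, 47}.
v=11: a=11^2·(≡10), b=11^1·(≡4) mod 11; (10|11)=-1, (4|11)=+1; (−1)^{2·1·5}·(-1)^1·(+1)^2 = -1.
v=13: a=13^3·(≡2), b=13^1·(≡8) mod 13; (2|13)=-1, (8|13)=-1; (−1)^{3·1·6}·(-1)^1·(-1)^3 = +1.
v=29: a=29^5·(≡15), b=29^2·(≡21) mod 29; (15|29)=-1, (21|29)=-1; (−1)^{5·2·14}·(-1)^2·(-1)^5 = -1.
v=47: a=47^2·(≡3), b=47^1·(≡26) mod 47; (3|47)=+1, (26|47)=-1; (−1)^{2·1·23}·(+1)^1·(-1)^2 = +1.
v=∞: 754 > 0 and 309166 > 0  ⇒  (a,b)_∞ = +1.
v=2: v_2(a)=1, v_2(b)=-1; units ≡ 1, 7 (mod 8); ε·ε+αω+βω = 0·1+1·0+-1·0 ≡ 0  ⇒  (a,b)_2 = +1.
v=23: a=23^2·(≡12), b=23^1·(≡21) mod 23; (12|23)=+1, (21|23)=-1; (−1)^{2·1·11}·(+1)^1·(-1)^2 = +1.
Ram(754, 309166) = {11, 29}; no ℚ_11-point on the conic.

[11, 29]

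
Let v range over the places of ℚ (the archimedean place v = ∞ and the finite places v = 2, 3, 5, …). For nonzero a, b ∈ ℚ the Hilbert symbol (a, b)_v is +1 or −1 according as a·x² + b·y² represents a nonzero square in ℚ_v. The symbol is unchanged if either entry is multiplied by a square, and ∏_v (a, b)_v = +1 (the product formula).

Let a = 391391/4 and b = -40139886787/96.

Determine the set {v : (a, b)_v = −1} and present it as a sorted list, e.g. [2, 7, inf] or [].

Mod squares: a ≡ 391391, b ≡ -1122. Check v ∈ {∞, 2, 3, 7, 11, 13, 17, 23}.
v=3: a=3^0·(≡2), b=3^-1·(≡1) mod 3; (2|3)=-1, (1|3)=+1; (−1)^{0·-1·1}·(-1)^-1·(+1)^0 = -1.
v=11: a=11^1·(≡10), b=11^1·(≡2) mod 11; (10|11)=-1, (2|11)=-1; (−1)^{1·1·5}·(-1)^1·(-1)^1 = -1.
v=13: a=13^1·(≡3), b=13^2·(≡10) mod 13; (3|13)=+1, (10|13)=+1; (−1)^{1·2·6}·(+1)^2·(+1)^1 = +1.
v=∞: 391391 > 0 and -1122 < 0  ⇒  (a,b)_∞ = +1.
v=2: v_2(a)=-2, v_2(b)=-5; units ≡ 7, 7 (mod 8); ε·ε+αω+βω = 1·1+-2·0+-5·0 ≡ 1  ⇒  (a,b)_2 = -1.
v=23: a=23^1·(≡5), b=23^2·(≡15) mod 23; (5|23)=-1, (15|23)=-1; (−1)^{1·2·11}·(-1)^2·(-1)^1 = -1.
v=17: a=17^1·(≡14), b=17^1·(≡8) mod 17; (14|17)=-1, (8|17)=+1; (−1)^{1·1·8}·(-1)^1·(+1)^1 = -1.
v=7: a=7^1·(≡1), b=7^4·(≡3) mod 7; (1|7)=+1, (3|7)=-1; (−1)^{1·4·3}·(+1)^4·(-1)^1 = -1.
|Ram(391391, -1122)| = 6, even; anisotropic at {2, 3, 7, 11, 17, 23}.

[2, 3, 7, 11, 17, 23]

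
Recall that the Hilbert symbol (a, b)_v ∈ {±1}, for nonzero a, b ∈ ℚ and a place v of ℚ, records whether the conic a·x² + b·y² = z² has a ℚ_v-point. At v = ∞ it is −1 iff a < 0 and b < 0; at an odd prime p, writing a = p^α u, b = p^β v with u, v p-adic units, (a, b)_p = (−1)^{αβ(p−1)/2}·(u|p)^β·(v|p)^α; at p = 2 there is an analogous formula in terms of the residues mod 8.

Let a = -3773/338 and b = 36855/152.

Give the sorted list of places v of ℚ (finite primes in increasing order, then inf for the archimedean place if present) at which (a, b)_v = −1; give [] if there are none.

Mod squares: a ≡ -154, b ≡ 17290. Check v ∈ {∞, 2, 3, 5, 7, 11, 13, 19}.
v=19: a=19^0·(≡17), b=19^-1·(≡16) mod 19; (17|19)=+1, (16|19)=+1; (−1)^{0·-1·9}·(+1)^-1·(+1)^0 = +1.
v=3: a=3^0·(≡2), b=3^4·(≡1) mod 3; (2|3)=-1, (1|3)=+1; (−1)^{0·4·1}·(-1)^4·(+1)^0 = +1.
v=11: a=11^1·(≡8), b=11^0·(≡3) mod 11; (8|11)=-1, (3|11)=+1; (−1)^{1·0·5}·(-1)^0·(+1)^1 = +1.
v=5: a=5^0·(≡4), b=5^1·(≡3) mod 5; (4|5)=+1, (3|5)=-1; (−1)^{0·1·2}·(+1)^1·(-1)^0 = +1.
v=∞: -154 < 0 and 17290 > 0  ⇒  (a,b)_∞ = +1.
v=2: v_2(a)=-1, v_2(b)=-3; units ≡ 3, 5 (mod 8); ε·ε+αω+βω = 1·0+-1·1+-3·1 ≡ 0  ⇒  (a,b)_2 = +1.
v=7: a=7^3·(≡5), b=7^1·(≡3) mod 7; (5|7)=-1, (3|7)=-1; (−1)^{3·1·3}·(-1)^1·(-1)^3 = -1.
v=13: a=13^-2·(≡5), b=13^1·(≡3) mod 13; (5|13)=-1, (3|13)=+1; (−1)^{-2·1·6}·(-1)^1·(+1)^-2 = -1.
Ram(-154, 17290) = {7, 13}; no ℚ_7-point on the conic.

[7, 13]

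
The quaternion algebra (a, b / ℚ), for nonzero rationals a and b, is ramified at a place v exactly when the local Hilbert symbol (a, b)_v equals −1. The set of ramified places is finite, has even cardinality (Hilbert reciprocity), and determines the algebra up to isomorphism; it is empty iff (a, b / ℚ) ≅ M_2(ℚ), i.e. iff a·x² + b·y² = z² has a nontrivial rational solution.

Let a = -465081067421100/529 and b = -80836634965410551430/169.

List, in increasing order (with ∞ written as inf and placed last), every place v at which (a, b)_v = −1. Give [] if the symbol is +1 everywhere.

[2, 13, 19, inf]

(a, b) ≡ (-22971, -5270) mod (ℚ^×)²; places V = {2, 3, 5, 7, 13, 17, 19, 23, 31, ∞}.
(a,b)_3: α=7, u≡2; β=2, v≡1 (mod 3); (2|3)=-1, (1|3)=+1; sign (−1)^0·-1^2·+1^7 = +1.
(a,b)_19: α=1, u≡4; β=4, v≡12 (mod 19); (4|19)=+1, (12|19)=-1; sign (−1)^0·+1^4·-1^1 = -1.
(a,b)_17: α=2, u≡13; β=3, v≡1 (mod 17); (13|17)=+1, (1|17)=+1; sign (−1)^0·+1^3·+1^2 = +1.
(a,b)_13: α=1, u≡10; β=-2, v≡5 (mod 13); (10|13)=+1, (5|13)=-1; sign (−1)^0·+1^-2·-1^1 = -1.
(a,b)_23: α=-2, u≡13; β=0, v≡21 (mod 23); (13|23)=+1, (21|23)=-1; sign (−1)^0·+1^0·-1^-2 = +1.
(a,b)_∞: sgn(-22971)=−, sgn(-5270)=−, so -1.
(a,b)_2: α=2, β=1; u≡5, v≡5 (mod 8); ε(u)ε(v)=0·0, αω(v)=2·1, βω(u)=1·1; sum ≡ 1  ⇒  -1.
(a,b)_31: α=3, u≡6; β=5, v≡8 (mod 31); (6|31)=-1, (8|31)=+1; sign (−1)^1·-1^5·+1^3 = +1.
(a,b)_7: α=0, u≡6; β=2, v≡4 (mod 7); (6|7)=-1, (4|7)=+1; sign (−1)^0·-1^2·+1^0 = +1.
(a,b)_5: α=2, u≡4; β=1, v≡1 (mod 5); (4|5)=+1, (1|5)=+1; sign (−1)^0·+1^1·+1^2 = +1.
|Ram(-22971, -5270)| = 4, even; anisotropic at {2, 13, 19, ∞}.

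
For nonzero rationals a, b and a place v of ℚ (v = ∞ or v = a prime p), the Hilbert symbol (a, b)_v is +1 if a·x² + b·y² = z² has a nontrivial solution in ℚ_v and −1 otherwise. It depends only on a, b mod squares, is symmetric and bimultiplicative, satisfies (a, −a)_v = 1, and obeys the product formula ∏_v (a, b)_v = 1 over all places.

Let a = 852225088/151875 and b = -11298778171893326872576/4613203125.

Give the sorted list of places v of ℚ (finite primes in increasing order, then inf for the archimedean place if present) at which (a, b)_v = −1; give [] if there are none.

Mod squares: a ≡ 236379, b ≡ -5. Check v ∈ {∞, 2, 3, 5, 7, 11, 13, 19, 29}.
v=∞: 236379 > 0 and -5 < 0  ⇒  (a,b)_∞ = +1.
v=11: a=11^1·(≡8), b=11^0·(≡2) mod 11; (8|11)=-1, (2|11)=-1; (−1)^{1·0·5}·(-1)^0·(-1)^1 = -1.
v=2: v_2(a)=6, v_2(b)=16; units ≡ 3, 3 (mod 8); ε·ε+αω+βω = 1·1+6·1+16·1 ≡ 1  ⇒  (a,b)_2 = -1.
v=5: a=5^-4·(≡1), b=5^-7·(≡1) mod 5; (1|5)=+1, (1|5)=+1; (−1)^{-4·-7·2}·(+1)^-7·(+1)^-4 = +1.
v=13: a=13^3·(≡4), b=13^6·(≡8) mod 13; (4|13)=+1, (8|13)=-1; (−1)^{3·6·6}·(+1)^6·(-1)^3 = -1.
v=29: a=29^1·(≡19), b=29^2·(≡20) mod 29; (19|29)=-1, (20|29)=+1; (−1)^{1·2·14}·(-1)^2·(+1)^1 = +1.
v=19: a=19^1·(≡15), b=19^2·(≡18) mod 19; (15|19)=-1, (18|19)=-1; (−1)^{1·2·9}·(-1)^2·(-1)^1 = -1.
v=3: a=3^-5·(≡1), b=3^-10·(≡1) mod 3; (1|3)=+1, (1|3)=+1; (−1)^{-5·-10·1}·(+1)^-10·(+1)^-5 = +1.
v=7: a=7^0·(≡5), b=7^6·(≡1) mod 7; (5|7)=-1, (1|7)=+1; (−1)^{0·6·3}·(-1)^6·(+1)^0 = +1.
|Ram(236379, -5)| = 4, even; anisotropic at {2, 11, 13, 19}.

[2, 11, 13, 19]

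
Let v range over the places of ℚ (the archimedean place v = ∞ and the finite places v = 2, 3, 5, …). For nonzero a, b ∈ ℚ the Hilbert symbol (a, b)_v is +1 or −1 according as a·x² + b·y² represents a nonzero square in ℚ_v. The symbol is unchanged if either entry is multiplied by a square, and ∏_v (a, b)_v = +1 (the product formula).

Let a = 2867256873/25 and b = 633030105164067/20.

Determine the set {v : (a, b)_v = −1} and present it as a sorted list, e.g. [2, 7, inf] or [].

[3, 5, 17, 37]

Mod squares: a ≡ 17, b ≡ 7215. Check v ∈ {∞, 2, 3, 5, 13, 17, 37}.
v=2: v_2(a)=0, v_2(b)=-2; units ≡ 1, 7 (mod 8); ε·ε+αω+βω = 0·1+0·0+-2·0 ≡ 0  ⇒  (a,b)_2 = +1.
v=5: a=5^-2·(≡3), b=5^-1·(≡3) mod 5; (3|5)=-1, (3|5)=-1; (−1)^{-2·-1·2}·(-1)^-1·(-1)^-2 = -1.
v=3: a=3^6·(≡2), b=3^9·(≡2) mod 3; (2|3)=-1, (2|3)=-1; (−1)^{6·9·1}·(-1)^9·(-1)^6 = -1.
v=17: a=17^1·(≡15), b=17^2·(≡11) mod 17; (15|17)=+1, (11|17)=-1; (−1)^{1·2·8}·(+1)^2·(-1)^1 = -1.
v=13: a=13^2·(≡10), b=13^3·(≡4) mod 13; (10|13)=+1, (4|13)=+1; (−1)^{2·3·6}·(+1)^3·(+1)^2 = +1.
v=37: a=37^2·(≡22), b=37^3·(≡16) mod 37; (22|37)=-1, (16|37)=+1; (−1)^{2·3·18}·(-1)^3·(+1)^2 = -1.
v=∞: 17 > 0 and 7215 > 0  ⇒  (a,b)_∞ = +1.
Ram(17, 7215) = {3, 5, 17, 37}; no ℚ_3-point on the conic.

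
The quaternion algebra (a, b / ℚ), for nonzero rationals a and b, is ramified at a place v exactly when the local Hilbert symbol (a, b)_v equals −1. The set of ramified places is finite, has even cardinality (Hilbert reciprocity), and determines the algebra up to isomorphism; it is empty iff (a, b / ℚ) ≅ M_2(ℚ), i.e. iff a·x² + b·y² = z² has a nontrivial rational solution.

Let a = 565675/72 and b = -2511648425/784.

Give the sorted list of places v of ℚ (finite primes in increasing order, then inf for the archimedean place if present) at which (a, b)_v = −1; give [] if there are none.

[2, 17]

(a, b) ≡ (374, -17) mod (ℚ^×)²; places V = {2, 3, 5, 7, 11, 13, 17, ∞}.
(a,b)_3: α=-2, u≡2; β=0, v≡1 (mod 3); (2|3)=-1, (1|3)=+1; sign (−1)^0·-1^0·+1^-2 = +1.
(a,b)_∞: sgn(374)=+, sgn(-17)=−, so +1.
(a,b)_11: α=3, u≡3; β=2, v≡5 (mod 11); (3|11)=+1, (5|11)=+1; sign (−1)^0·+1^2·+1^3 = +1.
(a,b)_2: α=-3, β=-4; u≡3, v≡7 (mod 8); ε(u)ε(v)=1·1, αω(v)=-3·0, βω(u)=-4·1; sum ≡ 1  ⇒  -1.
(a,b)_7: α=0, u≡6; β=-2, v≡4 (mod 7); (6|7)=-1, (4|7)=+1; sign (−1)^0·-1^-2·+1^0 = +1.
(a,b)_13: α=0, u≡12; β=2, v≡12 (mod 13); (12|13)=+1, (12|13)=+1; sign (−1)^0·+1^2·+1^0 = +1.
(a,b)_5: α=2, u≡1; β=2, v≡2 (mod 5); (1|5)=+1, (2|5)=-1; sign (−1)^0·+1^2·-1^2 = +1.
(a,b)_17: α=1, u≡10; β=3, v≡8 (mod 17); (10|17)=-1, (8|17)=+1; sign (−1)^0·-1^3·+1^1 = -1.
Ram(374, -17) = {2, 17}; no ℚ_2-point on the conic.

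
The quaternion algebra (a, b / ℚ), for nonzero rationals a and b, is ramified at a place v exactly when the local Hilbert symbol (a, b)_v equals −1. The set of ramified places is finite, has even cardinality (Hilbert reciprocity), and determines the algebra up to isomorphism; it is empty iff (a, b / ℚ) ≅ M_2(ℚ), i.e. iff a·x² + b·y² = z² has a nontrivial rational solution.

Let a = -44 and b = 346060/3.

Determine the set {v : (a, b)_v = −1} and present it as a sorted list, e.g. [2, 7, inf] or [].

Mod squares: a ≡ -11, b ≡ 2145. Check v ∈ {∞, 2, 3, 5, 11, 13}.
v=11: a=11^1·(≡7), b=11^3·(≡6) mod 11; (7|11)=-1, (6|11)=-1; (−1)^{1·3·5}·(-1)^3·(-1)^1 = -1.
v=2: v_2(a)=2, v_2(b)=2; units ≡ 5, 1 (mod 8); ε·ε+αω+βω = 0·0+2·0+2·1 ≡ 0  ⇒  (a,b)_2 = +1.
v=3: a=3^0·(≡1), b=3^-1·(≡1) mod 3; (1|3)=+1, (1|3)=+1; (−1)^{0·-1·1}·(+1)^-1·(+1)^0 = +1.
v=∞: -11 < 0 and 2145 > 0  ⇒  (a,b)_∞ = +1.
v=5: a=5^0·(≡1), b=5^1·(≡4) mod 5; (1|5)=+1, (4|5)=+1; (−1)^{0·1·2}·(+1)^1·(+1)^0 = +1.
v=13: a=13^0·(≡8), b=13^1·(≡3) mod 13; (8|13)=-1, (3|13)=+1; (−1)^{0·1·6}·(-1)^1·(+1)^0 = -1.
(-11, 2145 / ℚ) ramifies at {11, 13}: a division algebra.

[11, 13]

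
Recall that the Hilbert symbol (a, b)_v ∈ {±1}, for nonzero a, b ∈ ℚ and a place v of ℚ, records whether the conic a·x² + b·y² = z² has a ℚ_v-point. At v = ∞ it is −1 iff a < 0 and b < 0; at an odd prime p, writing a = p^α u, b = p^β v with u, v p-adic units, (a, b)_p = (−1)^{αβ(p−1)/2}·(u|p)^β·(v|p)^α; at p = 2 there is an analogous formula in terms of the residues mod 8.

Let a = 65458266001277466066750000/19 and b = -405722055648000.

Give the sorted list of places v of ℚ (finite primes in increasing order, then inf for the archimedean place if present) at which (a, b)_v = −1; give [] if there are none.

[3, 5, 19, 29]

Mod squares: a ≡ 3857, b ≡ -31395. Check v ∈ {∞, 2, 3, 5, 7, 11, 13, 19, 23, 29}.
v=7: a=7^5·(≡3), b=7^5·(≡4) mod 7; (3|7)=-1, (4|7)=+1; (−1)^{5·5·3}·(-1)^5·(+1)^5 = +1.
v=∞: 3857 > 0 and -31395 < 0  ⇒  (a,b)_∞ = +1.
v=11: a=11^2·(≡8), b=11^0·(≡8) mod 11; (8|11)=-1, (8|11)=-1; (−1)^{2·0·5}·(-1)^0·(-1)^2 = +1.
v=19: a=19^-1·(≡14), b=19^0·(≡13) mod 19; (14|19)=-1, (13|19)=-1; (−1)^{-1·0·9}·(-1)^0·(-1)^-1 = -1.
v=23: a=23^2·(≡2), b=23^1·(≡19) mod 23; (2|23)=+1, (19|23)=-1; (−1)^{2·1·11}·(+1)^1·(-1)^2 = +1.
v=2: v_2(a)=4, v_2(b)=8; units ≡ 1, 5 (mod 8); ε·ε+αω+βω = 0·0+4·1+8·0 ≡ 0  ⇒  (a,b)_2 = +1.
v=29: a=29^3·(≡15), b=29^2·(≡10) mod 29; (15|29)=-1, (10|29)=-1; (−1)^{3·2·14}·(-1)^2·(-1)^3 = -1.
v=13: a=13^2·(≡4), b=13^1·(≡10) mod 13; (4|13)=+1, (10|13)=+1; (−1)^{2·1·6}·(+1)^1·(+1)^2 = +1.
v=3: a=3^10·(≡2), b=3^1·(≡2) mod 3; (2|3)=-1, (2|3)=-1; (−1)^{10·1·1}·(-1)^1·(-1)^10 = -1.
v=5: a=5^6·(≡3), b=5^3·(≡1) mod 5; (3|5)=-1, (1|5)=+1; (−1)^{6·3·2}·(-1)^3·(+1)^6 = -1.
|Ram(3857, -31395)| = 4, even; anisotropic at {3, 5, 19, 29}.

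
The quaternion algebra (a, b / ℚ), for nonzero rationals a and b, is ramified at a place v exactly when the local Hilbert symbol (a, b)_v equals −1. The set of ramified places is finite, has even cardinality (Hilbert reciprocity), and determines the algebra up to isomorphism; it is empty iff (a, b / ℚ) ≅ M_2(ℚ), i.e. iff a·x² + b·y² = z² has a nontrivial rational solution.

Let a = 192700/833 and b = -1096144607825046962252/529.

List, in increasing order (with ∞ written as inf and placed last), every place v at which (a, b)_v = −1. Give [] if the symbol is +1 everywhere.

(a, b) ≡ (32759, -115598147) mod (ℚ^×)²; places V = {2, 5, 7, 17, 19, 23, 29, 41, 43, 47, ∞}.
(a,b)_23: α=0, u≡15; β=-2, v≡7 (mod 23); (15|23)=-1, (7|23)=-1; sign (−1)^0·-1^-2·-1^0 = +1.
(a,b)_17: α=-1, u≡6; β=3, v≡6 (mod 17); (6|17)=-1, (6|17)=-1; sign (−1)^0·-1^3·-1^-1 = +1.
(a,b)_47: α=1, u≡10; β=4, v≡20 (mod 47); (10|47)=-1, (20|47)=-1; sign (−1)^0·-1^4·-1^1 = -1.
(a,b)_19: α=0, u≡12; β=1, v≡8 (mod 19); (12|19)=-1, (8|19)=-1; sign (−1)^0·-1^1·-1^0 = -1.
(a,b)_∞: sgn(32759)=+, sgn(-115598147)=−, so +1.
(a,b)_5: α=2, u≡1; β=0, v≡2 (mod 5); (1|5)=+1, (2|5)=-1; sign (−1)^0·+1^0·-1^2 = +1.
(a,b)_29: α=0, u≡26; β=1, v≡22 (mod 29); (26|29)=-1, (22|29)=+1; sign (−1)^0·-1^1·+1^0 = -1.
(a,b)_43: α=0, u≡36; β=1, v≡16 (mod 43); (36|43)=+1, (16|43)=+1; sign (−1)^0·+1^1·+1^0 = +1.
(a,b)_41: α=1, u≡2; β=3, v≡16 (mod 41); (2|41)=+1, (16|41)=+1; sign (−1)^0·+1^3·+1^1 = +1.
(a,b)_2: α=2, β=2; u≡7, v≡5 (mod 8); ε(u)ε(v)=1·0, αω(v)=2·1, βω(u)=2·0; sum ≡ 0  ⇒  +1.
(a,b)_7: α=-2, u≡6; β=1, v≡4 (mod 7); (6|7)=-1, (4|7)=+1; sign (−1)^0·-1^1·+1^-2 = -1.
Ram(32759, -115598147) = {7, 19, 29, 47}; no ℚ_7-point on the conic.

[7, 19, 29, 47]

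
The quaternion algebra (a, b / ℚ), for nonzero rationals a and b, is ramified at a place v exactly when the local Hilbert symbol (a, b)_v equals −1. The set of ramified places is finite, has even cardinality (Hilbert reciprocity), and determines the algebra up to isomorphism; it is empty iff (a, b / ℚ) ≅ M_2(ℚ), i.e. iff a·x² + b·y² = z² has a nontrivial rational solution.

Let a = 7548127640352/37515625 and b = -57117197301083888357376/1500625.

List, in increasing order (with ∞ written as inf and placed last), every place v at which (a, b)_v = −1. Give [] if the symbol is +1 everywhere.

[17, 19]

Mod squares: a ≡ 30498, b ≡ -5681. Check v ∈ {∞, 2, 3, 5, 7, 13, 17, 19, 23}.
v=∞: 30498 > 0 and -5681 < 0  ⇒  (a,b)_∞ = +1.
v=17: a=17^1·(≡2), b=17^2·(≡5) mod 17; (2|17)=+1, (5|17)=-1; (−1)^{1·2·8}·(+1)^2·(-1)^1 = -1.
v=19: a=19^2·(≡14), b=19^5·(≡5) mod 19; (14|19)=-1, (5|19)=+1; (−1)^{2·5·9}·(-1)^5·(+1)^2 = -1.
v=5: a=5^-6·(≡2), b=5^-4·(≡4) mod 5; (2|5)=-1, (4|5)=+1; (−1)^{-6·-4·2}·(-1)^-4·(+1)^-6 = +1.
v=3: a=3^5·(≡2), b=3^6·(≡1) mod 3; (2|3)=-1, (1|3)=+1; (−1)^{5·6·1}·(-1)^6·(+1)^5 = +1.
v=23: a=23^3·(≡19), b=23^3·(≡8) mod 23; (19|23)=-1, (8|23)=+1; (−1)^{3·3·11}·(-1)^3·(+1)^3 = +1.
v=7: a=7^-4·(≡5), b=7^-4·(≡3) mod 7; (5|7)=-1, (3|7)=-1; (−1)^{-4·-4·3}·(-1)^-4·(-1)^-4 = +1.
v=2: v_2(a)=5, v_2(b)=12; units ≡ 1, 7 (mod 8); ε·ε+αω+βω = 0·1+5·0+12·0 ≡ 0  ⇒  (a,b)_2 = +1.
v=13: a=13^1·(≡6), b=13^3·(≡5) mod 13; (6|13)=-1, (5|13)=-1; (−1)^{1·3·6}·(-1)^3·(-1)^1 = +1.
(30498, -5681 / ℚ) ramifies at {17, 19}: a division algebra.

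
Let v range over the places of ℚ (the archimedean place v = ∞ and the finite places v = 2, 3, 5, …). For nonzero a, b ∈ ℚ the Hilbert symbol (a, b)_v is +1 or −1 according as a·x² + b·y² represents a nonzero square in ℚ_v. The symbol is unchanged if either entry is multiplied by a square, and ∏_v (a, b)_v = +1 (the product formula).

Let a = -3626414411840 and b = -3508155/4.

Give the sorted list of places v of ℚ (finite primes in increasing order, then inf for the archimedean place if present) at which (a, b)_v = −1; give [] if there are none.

(a, b) ≡ (-185, -7955) mod (ℚ^×)²; places V = {2, 3, 5, 7, 11, 37, 43, ∞}.
(a,b)_43: α=2, u≡20; β=1, v≡18 (mod 43); (20|43)=-1, (18|43)=-1; sign (−1)^0·-1^1·-1^2 = -1.
(a,b)_3: α=0, u≡1; β=2, v≡1 (mod 3); (1|3)=+1, (1|3)=+1; sign (−1)^0·+1^2·+1^0 = +1.
(a,b)_2: α=6, β=-2; u≡7, v≡5 (mod 8); ε(u)ε(v)=1·0, αω(v)=6·1, βω(u)=-2·0; sum ≡ 0  ⇒  +1.
(a,b)_7: α=0, u≡4; β=2, v≡2 (mod 7); (4|7)=+1, (2|7)=+1; sign (−1)^0·+1^2·+1^0 = +1.
(a,b)_5: α=1, u≡2; β=1, v≡1 (mod 5); (2|5)=-1, (1|5)=+1; sign (−1)^0·-1^1·+1^1 = -1.
(a,b)_11: α=2, u≡2; β=0, v≡5 (mod 11); (2|11)=-1, (5|11)=+1; sign (−1)^0·-1^0·+1^2 = +1.
(a,b)_∞: sgn(-185)=−, sgn(-7955)=−, so -1.
(a,b)_37: α=3, u≡18; β=1, v≡4 (mod 37); (18|37)=-1, (4|37)=+1; sign (−1)^0·-1^1·+1^3 = -1.
(-185, -7955 / ℚ) ramifies at {5, 37, 43, ∞}: a division algebra.

[5, 37, 43, inf]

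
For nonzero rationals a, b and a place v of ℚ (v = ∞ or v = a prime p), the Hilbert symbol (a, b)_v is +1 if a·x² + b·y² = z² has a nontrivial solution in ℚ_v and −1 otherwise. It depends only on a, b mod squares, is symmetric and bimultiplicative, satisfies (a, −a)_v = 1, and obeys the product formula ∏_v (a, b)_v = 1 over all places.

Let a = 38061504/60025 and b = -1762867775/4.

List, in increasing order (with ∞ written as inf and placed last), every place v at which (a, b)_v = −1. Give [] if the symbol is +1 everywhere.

[17, 23, 41, 47]

Mod squares: a ≡ 391, b ≡ -70514711. Check v ∈ {∞, 2, 3, 5, 7, 13, 17, 23, 37, 41, 43, 47}.
v=47: a=47^0·(≡41), b=47^1·(≡2) mod 47; (41|47)=-1, (2|47)=+1; (−1)^{0·1·23}·(-1)^1·(+1)^0 = -1.
v=13: a=13^2·(≡1), b=13^0·(≡5) mod 13; (1|13)=+1, (5|13)=-1; (−1)^{2·0·6}·(+1)^0·(-1)^2 = +1.
v=∞: 391 > 0 and -70514711 < 0  ⇒  (a,b)_∞ = +1.
v=3: a=3^2·(≡1), b=3^0·(≡1) mod 3; (1|3)=+1, (1|3)=+1; (−1)^{2·0·1}·(+1)^0·(+1)^2 = +1.
v=37: a=37^0·(≡1), b=37^1·(≡21) mod 37; (1|37)=+1, (21|37)=+1; (−1)^{0·1·18}·(+1)^1·(+1)^0 = +1.
v=23: a=23^1·(≡5), b=23^1·(≡10) mod 23; (5|23)=-1, (10|23)=-1; (−1)^{1·1·11}·(-1)^1·(-1)^1 = -1.
v=17: a=17^1·(≡11), b=17^0·(≡11) mod 17; (11|17)=-1, (11|17)=-1; (−1)^{1·0·8}·(-1)^0·(-1)^1 = -1.
v=5: a=5^-2·(≡4), b=5^2·(≡1) mod 5; (4|5)=+1, (1|5)=+1; (−1)^{-2·2·2}·(+1)^2·(+1)^-2 = +1.
v=43: a=43^0·(≡25), b=43^1·(≡23) mod 43; (25|43)=+1, (23|43)=+1; (−1)^{0·1·21}·(+1)^1·(+1)^0 = +1.
v=41: a=41^0·(≡15), b=41^1·(≡12) mod 41; (15|41)=-1, (12|41)=-1; (−1)^{0·1·20}·(-1)^1·(-1)^0 = -1.
v=2: v_2(a)=6, v_2(b)=-2; units ≡ 7, 1 (mod 8); ε·ε+αω+βω = 1·0+6·0+-2·0 ≡ 0  ⇒  (a,b)_2 = +1.
v=7: a=7^-4·(≡3), b=7^0·(≡6) mod 7; (3|7)=-1, (6|7)=-1; (−1)^{-4·0·3}·(-1)^0·(-1)^-4 = +1.
(391, -70514711 / ℚ) ramifies at {17, 23, 41, 47}: a division algebra.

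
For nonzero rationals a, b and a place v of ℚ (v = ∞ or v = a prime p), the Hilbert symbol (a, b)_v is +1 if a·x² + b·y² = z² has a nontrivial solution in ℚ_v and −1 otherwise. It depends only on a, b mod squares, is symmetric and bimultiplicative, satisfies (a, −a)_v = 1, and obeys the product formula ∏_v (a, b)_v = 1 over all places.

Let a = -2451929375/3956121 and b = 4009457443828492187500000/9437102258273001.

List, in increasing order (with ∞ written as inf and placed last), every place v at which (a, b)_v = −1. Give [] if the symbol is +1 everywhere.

[]

(a, b) ≡ (-23, 46) mod (ℚ^×)²; places V = {2, 3, 5, 7, 13, 17, 23, 59, ∞}.
(a,b)_∞: sgn(-23)=−, sgn(46)=+, so +1.
(a,b)_13: α=-2, u≡3; β=-6, v≡2 (mod 13); (3|13)=+1, (2|13)=-1; sign (−1)^0·+1^-6·-1^-2 = +1.
(a,b)_2: α=0, β=5; u≡1, v≡7 (mod 8); ε(u)ε(v)=0·1, αω(v)=0·0, βω(u)=5·0; sum ≡ 0  ⇒  +1.
(a,b)_17: α=-2, u≡14; β=-6, v≡6 (mod 17); (14|17)=-1, (6|17)=-1; sign (−1)^0·-1^-6·-1^-2 = +1.
(a,b)_23: α=1, u≡7; β=3, v≡4 (mod 23); (7|23)=-1, (4|23)=+1; sign (−1)^1·-1^3·+1^1 = +1.
(a,b)_5: α=4, u≡3; β=12, v≡4 (mod 5); (3|5)=-1, (4|5)=+1; sign (−1)^0·-1^12·+1^4 = +1.
(a,b)_7: α=2, u≡6; β=0, v≡1 (mod 7); (6|7)=-1, (1|7)=+1; sign (−1)^0·-1^0·+1^2 = +1.
(a,b)_59: α=2, u≡35; β=6, v≡3 (mod 59); (35|59)=+1, (3|59)=+1; sign (−1)^0·+1^6·+1^2 = +1.
(a,b)_3: α=-4, u≡1; β=-4, v≡1 (mod 3); (1|3)=+1, (1|3)=+1; sign (−1)^0·+1^-4·+1^-4 = +1.
Every local symbol is +1, so the conic -23·x² + 46·y² = z² has ℚ_v-points for all v and hence a ℚ-point; (a, b / ℚ) ≅ M_2(ℚ).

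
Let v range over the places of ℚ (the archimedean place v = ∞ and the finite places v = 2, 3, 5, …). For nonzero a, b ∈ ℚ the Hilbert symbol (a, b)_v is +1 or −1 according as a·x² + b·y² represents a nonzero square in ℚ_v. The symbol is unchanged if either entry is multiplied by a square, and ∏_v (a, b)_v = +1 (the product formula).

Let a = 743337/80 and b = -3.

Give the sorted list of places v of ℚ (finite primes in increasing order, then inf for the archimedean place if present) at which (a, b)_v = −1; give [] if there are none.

[5, 23]

Mod squares: a ≡ 45885, b ≡ -3. Check v ∈ {∞, 2, 3, 5, 7, 19, 23}.
v=3: a=3^5·(≡1), b=3^1·(≡2) mod 3; (1|3)=+1, (2|3)=-1; (−1)^{5·1·1}·(+1)^1·(-1)^5 = +1.
v=19: a=19^1·(≡10), b=19^0·(≡16) mod 19; (10|19)=-1, (16|19)=+1; (−1)^{1·0·9}·(-1)^0·(+1)^1 = +1.
v=7: a=7^1·(≡5), b=7^0·(≡4) mod 7; (5|7)=-1, (4|7)=+1; (−1)^{1·0·3}·(-1)^0·(+1)^1 = +1.
v=5: a=5^-1·(≡2), b=5^0·(≡2) mod 5; (2|5)=-1, (2|5)=-1; (−1)^{-1·0·2}·(-1)^0·(-1)^-1 = -1.
v=2: v_2(a)=-4, v_2(b)=0; units ≡ 5, 5 (mod 8); ε·ε+αω+βω = 0·0+-4·1+0·1 ≡ 0  ⇒  (a,b)_2 = +1.
v=∞: 45885 > 0 and -3 < 0  ⇒  (a,b)_∞ = +1.
v=23: a=23^1·(≡15), b=23^0·(≡20) mod 23; (15|23)=-1, (20|23)=-1; (−1)^{1·0·11}·(-1)^0·(-1)^1 = -1.
|Ram(45885, -3)| = 2, even; anisotropic at {5, 23}.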